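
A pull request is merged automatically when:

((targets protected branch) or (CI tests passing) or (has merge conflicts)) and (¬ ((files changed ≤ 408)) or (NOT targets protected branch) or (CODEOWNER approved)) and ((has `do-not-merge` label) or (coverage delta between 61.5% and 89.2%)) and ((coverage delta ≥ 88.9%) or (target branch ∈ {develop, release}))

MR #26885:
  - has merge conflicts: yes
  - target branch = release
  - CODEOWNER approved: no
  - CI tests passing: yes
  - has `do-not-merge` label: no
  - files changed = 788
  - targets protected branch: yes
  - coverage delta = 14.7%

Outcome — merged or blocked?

Blocked

Atomic conditions:
  targets protected branch: yes → true
  CI tests passing: yes → true
  has merge conflicts: yes → true
  files changed ≤ 408: 788 ≤ 408 is false
  NOT targets protected branch: yes → false
  CODEOWNER approved: no → false
  has `do-not-merge` label: no → false
  coverage delta between 61.5% and 89.2%: 14.7 in [61.5, 89.2] is false
  coverage delta ≥ 88.9%: 14.7 ≥ 88.9 is false
  target branch ∈ {develop, release}: release is in the set → true
Combine:
[1] true OR true OR true = true
[2.1] NOT false = true
[2] true OR false OR false = true
[3] false OR false = false
[4] false OR true = true
[root] true AND true AND false AND true = false
Overall: false → blocked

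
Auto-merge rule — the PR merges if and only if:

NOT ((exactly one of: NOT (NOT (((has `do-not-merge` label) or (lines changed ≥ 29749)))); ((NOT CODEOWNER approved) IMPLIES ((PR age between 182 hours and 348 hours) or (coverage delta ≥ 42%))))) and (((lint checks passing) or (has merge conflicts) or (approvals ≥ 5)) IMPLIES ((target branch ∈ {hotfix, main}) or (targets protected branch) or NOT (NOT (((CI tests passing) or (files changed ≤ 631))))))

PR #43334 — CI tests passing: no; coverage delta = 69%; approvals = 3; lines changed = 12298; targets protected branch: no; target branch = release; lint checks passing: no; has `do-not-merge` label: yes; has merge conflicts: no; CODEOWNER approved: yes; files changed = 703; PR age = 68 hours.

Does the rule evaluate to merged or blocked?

Atomic conditions:
  has `do-not-merge` label: yes → true
  lines changed ≥ 29749: 12298 ≥ 29749 is false
  NOT CODEOWNER approved: yes → false
  PR age between 182 hours and 348 hours: 68 in [182, 348] is false
  coverage delta ≥ 42%: 69 ≥ 42 is true
  lint checks passing: no → false
  has merge conflicts: no → false
  approvals ≥ 5: 3 ≥ 5 is false
  target branch ∈ {hotfix, main}: release is not in the set → false
  targets protected branch: no → false
  CI tests passing: no → false
  files changed ≤ 631: 703 ≤ 631 is false
Combine:
[1.1.1.1.1] true OR false = true
[1.1.1.1] NOT true = false
[1.1.1] NOT false = true
[1.1.2.2] false OR true = true
[1.1.2] false → true (antecedent false ⇒ implication holds) = true
[1.1] exactly-one(true, true) = false
[1] NOT false = true
[2.1] false OR false OR false = false
[2.2.3.1.1] false OR false = false
[2.2.3.1] NOT false = true
[2.2.3] NOT true = false
[2.2] false OR false OR false = false
[2] false → false (antecedent false ⇒ implication holds) = true
[root] true AND true = true
Overall: true → merged

Merged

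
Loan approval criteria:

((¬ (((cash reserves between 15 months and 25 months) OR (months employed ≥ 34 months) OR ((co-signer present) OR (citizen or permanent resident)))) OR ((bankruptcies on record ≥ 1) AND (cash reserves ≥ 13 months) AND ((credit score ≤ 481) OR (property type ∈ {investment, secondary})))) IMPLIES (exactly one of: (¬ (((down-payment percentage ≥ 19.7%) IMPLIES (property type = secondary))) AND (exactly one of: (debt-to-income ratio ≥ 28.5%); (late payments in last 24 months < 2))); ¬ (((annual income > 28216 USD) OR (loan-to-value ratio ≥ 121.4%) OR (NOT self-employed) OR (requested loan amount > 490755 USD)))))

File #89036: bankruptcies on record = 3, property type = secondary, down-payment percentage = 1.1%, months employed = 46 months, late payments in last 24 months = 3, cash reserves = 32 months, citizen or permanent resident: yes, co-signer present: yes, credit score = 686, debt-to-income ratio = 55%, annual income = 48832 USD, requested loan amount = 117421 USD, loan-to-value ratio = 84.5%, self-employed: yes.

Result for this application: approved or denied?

Denied

Atomic conditions:
  cash reserves between 15 months and 25 months: 32 in [15, 25] is false
  months employed ≥ 34 months: 46 ≥ 34 is true
  co-signer present: yes → true
  citizen or permanent resident: yes → true
  bankruptcies on record ≥ 1: 3 ≥ 1 is true
  cash reserves ≥ 13 months: 32 ≥ 13 is true
  credit score ≤ 481: 686 ≤ 481 is false
  property type ∈ {investment, secondary}: secondary is in the set → true
  down-payment percentage ≥ 19.7%: 1.1 ≥ 19.7 is false
  property type = secondary: secondary == secondary is true
  debt-to-income ratio ≥ 28.5%: 55 ≥ 28.5 is true
  late payments in last 24 months < 2: 3 < 2 is false
  annual income > 28216 USD: 48832 > 28216 is true
  loan-to-value ratio ≥ 121.4%: 84.5 ≥ 121.4 is false
  NOT self-employed: yes → false
  requested loan amount > 490755 USD: 117421 > 490755 is false
Combine:
[1.1.1.3] true OR true = true
[1.1.1] false OR true OR true = true
[1.1] NOT true = false
[1.2.3] false OR true = true
[1.2] true AND true AND true = true
[1] false OR true = true
[2.1.1.1] false → true (antecedent false ⇒ implication holds) = true
[2.1.1] NOT true = false
[2.1.2] exactly-one(true, false) = true
[2.1] false AND true = false
[2.2.1] true OR false OR false OR false = true
[2.2] NOT true = false
[2] exactly-one(false, false) = false
[root] true → false = false
Overall: false → denied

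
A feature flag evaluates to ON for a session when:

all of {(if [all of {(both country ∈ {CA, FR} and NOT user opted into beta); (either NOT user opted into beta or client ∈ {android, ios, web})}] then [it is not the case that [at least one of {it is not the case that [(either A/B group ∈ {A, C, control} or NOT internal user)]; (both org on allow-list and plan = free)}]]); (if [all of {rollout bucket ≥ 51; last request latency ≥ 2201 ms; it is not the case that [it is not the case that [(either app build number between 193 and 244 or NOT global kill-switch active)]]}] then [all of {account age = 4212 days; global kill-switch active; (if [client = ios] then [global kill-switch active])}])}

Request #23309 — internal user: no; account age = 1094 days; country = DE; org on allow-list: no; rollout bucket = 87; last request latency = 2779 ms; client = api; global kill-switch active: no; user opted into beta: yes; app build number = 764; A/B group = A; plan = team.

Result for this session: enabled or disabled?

Disabled

Atomic conditions:
  country ∈ {CA, FR}: DE is not in the set → false
  NOT user opted into beta: yes → false
  client ∈ {android, ios, web}: api is not in the set → false
  A/B group ∈ {A, C, control}: A is in the set → true
  NOT internal user: no → true
  org on allow-list: no → false
  plan = free: team == free is false
  rollout bucket ≥ 51: 87 ≥ 51 is true
  last request latency ≥ 2201 ms: 2779 ≥ 2201 is true
  app build number between 193 and 244: 764 in [193, 244] is false
  NOT global kill-switch active: no → true
  account age = 4212 days: 1094 == 4212 is false
  global kill-switch active: no → false
  client = ios: api == ios is false
Combine:
[1.1.1] false AND false = false
[1.1.2] false OR false = false
[1.1] false AND false = false
[1.2.1.1.1] true OR true = true
[1.2.1.1] NOT true = false
[1.2.1.2] false AND false = false
[1.2.1] false OR false = false
[1.2] NOT false = true
[1] false → true (antecedent false ⇒ implication holds) = true
[2.1.3.1.1] false OR true = true
[2.1.3.1] NOT true = false
[2.1.3] NOT false = true
[2.1] true AND true AND true = true
[2.2.3] false → false (antecedent false ⇒ implication holds) = true
[2.2] false AND false AND true = false
[2] true → false = false
[root] true AND false = false
Overall: false → disabled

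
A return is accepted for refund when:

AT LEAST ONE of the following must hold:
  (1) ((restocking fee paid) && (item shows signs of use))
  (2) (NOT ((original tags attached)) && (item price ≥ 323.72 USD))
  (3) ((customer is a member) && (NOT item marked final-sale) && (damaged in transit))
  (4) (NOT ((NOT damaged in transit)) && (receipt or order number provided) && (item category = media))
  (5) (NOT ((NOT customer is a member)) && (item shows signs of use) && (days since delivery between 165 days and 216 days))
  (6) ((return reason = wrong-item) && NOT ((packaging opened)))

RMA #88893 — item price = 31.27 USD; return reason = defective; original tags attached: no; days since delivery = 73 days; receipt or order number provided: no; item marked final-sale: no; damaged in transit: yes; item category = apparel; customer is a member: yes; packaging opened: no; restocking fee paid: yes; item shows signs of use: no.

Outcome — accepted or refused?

Accepted

Atomic conditions:
  restocking fee paid: yes → true
  item shows signs of use: no → false
  original tags attached: no → false
  item price ≥ 323.72 USD: 31.27 ≥ 323.72 is false
  customer is a member: yes → true
  NOT item marked final-sale: no → true
  damaged in transit: yes → true
  NOT damaged in transit: yes → false
  receipt or order number provided: no → false
  item category = media: apparel == media is false
  NOT customer is a member: yes → false
  days since delivery between 165 days and 216 days: 73 in [165, 216] is false
  return reason = wrong-item: defective == wrong-item is false
  packaging opened: no → false
Combine:
[1] true AND false = false
[2.1] NOT false = true
[2] true AND false = false
[3] true AND true AND true = true
[4.1] NOT false = true
[4] true AND false AND false = false
[5.1] NOT false = true
[5] true AND false AND false = false
[6.2] NOT false = true
[6] false AND true = false
[root] false OR false OR true OR false OR false OR false = true
Overall: true → accepted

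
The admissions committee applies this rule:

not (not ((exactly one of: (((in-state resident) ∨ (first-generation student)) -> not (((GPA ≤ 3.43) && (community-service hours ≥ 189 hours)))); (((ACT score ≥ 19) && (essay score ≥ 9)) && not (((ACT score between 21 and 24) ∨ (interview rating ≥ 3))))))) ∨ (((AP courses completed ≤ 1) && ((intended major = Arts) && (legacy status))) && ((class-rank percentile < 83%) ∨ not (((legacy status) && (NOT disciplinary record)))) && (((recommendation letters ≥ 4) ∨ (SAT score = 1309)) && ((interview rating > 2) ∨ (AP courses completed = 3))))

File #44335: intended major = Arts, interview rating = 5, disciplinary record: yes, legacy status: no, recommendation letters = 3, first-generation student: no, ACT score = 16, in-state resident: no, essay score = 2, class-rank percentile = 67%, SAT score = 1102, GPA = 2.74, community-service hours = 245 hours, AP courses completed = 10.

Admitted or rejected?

Admitted

Atomic conditions:
  in-state resident: no → false
  first-generation student: no → false
  GPA ≤ 3.43: 2.74 ≤ 3.43 is true
  community-service hours ≥ 189 hours: 245 ≥ 189 is true
  ACT score ≥ 19: 16 ≥ 19 is false
  essay score ≥ 9: 2 ≥ 9 is false
  ACT score between 21 and 24: 16 in [21, 24] is false
  interview rating ≥ 3: 5 ≥ 3 is true
  AP courses completed ≤ 1: 10 ≤ 1 is false
  intended major = Arts: Arts == Arts is true
  legacy status: no → false
  class-rank percentile < 83%: 67 < 83 is true
  NOT disciplinary record: yes → false
  recommendation letters ≥ 4: 3 ≥ 4 is false
  SAT score = 1309: 1102 == 1309 is false
  interview rating > 2: 5 > 2 is true
  AP courses completed = 3: 10 == 3 is false
Combine:
[1.1.1.1.1] false OR false = false
[1.1.1.1.2.1] true AND true = true
[1.1.1.1.2] NOT true = false
[1.1.1.1] false → false (antecedent false ⇒ implication holds) = true
[1.1.1.2.1] false AND false = false
[1.1.1.2.2.1] false OR true = true
[1.1.1.2.2] NOT true = false
[1.1.1.2] false AND false = false
[1.1.1] exactly-one(true, false) = true
[1.1] NOT true = false
[1] NOT false = true
[2.1.2] true AND false = false
[2.1] false AND false = false
[2.2.2.1] false AND false = false
[2.2.2] NOT false = true
[2.2] true OR true = true
[2.3.1] false OR false = false
[2.3.2] true OR false = true
[2.3] false AND true = false
[2] false AND true AND false = false
[root] true OR false = true
Overall: true → admitted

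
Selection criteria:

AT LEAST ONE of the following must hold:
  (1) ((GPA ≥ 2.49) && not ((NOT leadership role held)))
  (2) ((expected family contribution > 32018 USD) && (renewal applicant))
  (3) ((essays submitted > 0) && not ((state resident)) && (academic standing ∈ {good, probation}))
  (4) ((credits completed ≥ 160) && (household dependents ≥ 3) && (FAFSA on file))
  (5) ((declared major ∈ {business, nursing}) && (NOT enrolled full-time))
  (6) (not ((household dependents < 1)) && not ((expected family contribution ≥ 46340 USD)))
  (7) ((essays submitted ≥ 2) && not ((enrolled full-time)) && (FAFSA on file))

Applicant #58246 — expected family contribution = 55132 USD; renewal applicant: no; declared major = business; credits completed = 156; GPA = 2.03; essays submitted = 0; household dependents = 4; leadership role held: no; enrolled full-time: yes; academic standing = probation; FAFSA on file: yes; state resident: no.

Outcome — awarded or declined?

Atomic conditions:
  GPA ≥ 2.49: 2.03 ≥ 2.49 is false
  NOT leadership role held: no → true
  expected family contribution > 32018 USD: 55132 > 32018 is true
  renewal applicant: no → false
  essays submitted > 0: 0 > 0 is false
  state resident: no → false
  academic standing ∈ {good, probation}: probation is in the set → true
  credits completed ≥ 160: 156 ≥ 160 is false
  household dependents ≥ 3: 4 ≥ 3 is true
  FAFSA on file: yes → true
  declared major ∈ {business, nursing}: business is in the set → true
  NOT enrolled full-time: yes → false
  household dependents < 1: 4 < 1 is false
  expected family contribution ≥ 46340 USD: 55132 ≥ 46340 is true
  essays submitted ≥ 2: 0 ≥ 2 is false
  enrolled full-time: yes → true
Combine:
[1.2] NOT true = false
[1] false AND false = false
[2] true AND false = false
[3.2] NOT false = true
[3] false AND true AND true = false
[4] false AND true AND true = false
[5] true AND false = false
[6.1] NOT false = true
[6.2] NOT true = false
[6] true AND false = false
[7.2] NOT true = false
[7] false AND false AND true = false
[root] false OR false OR false OR false OR false OR false OR false = false
Overall: false → declined

Declined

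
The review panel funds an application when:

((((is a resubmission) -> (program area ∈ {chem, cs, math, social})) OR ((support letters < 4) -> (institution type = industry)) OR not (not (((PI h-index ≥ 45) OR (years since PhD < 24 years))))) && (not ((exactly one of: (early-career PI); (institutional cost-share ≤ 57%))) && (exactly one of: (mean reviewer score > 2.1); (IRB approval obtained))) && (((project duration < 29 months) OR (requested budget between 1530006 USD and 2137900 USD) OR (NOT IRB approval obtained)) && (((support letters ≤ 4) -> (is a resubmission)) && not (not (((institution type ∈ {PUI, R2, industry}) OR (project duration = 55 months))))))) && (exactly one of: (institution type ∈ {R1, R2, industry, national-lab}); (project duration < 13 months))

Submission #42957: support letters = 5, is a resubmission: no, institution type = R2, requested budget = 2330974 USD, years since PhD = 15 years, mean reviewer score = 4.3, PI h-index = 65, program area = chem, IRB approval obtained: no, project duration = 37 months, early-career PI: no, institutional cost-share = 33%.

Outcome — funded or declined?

Atomic conditions:
  is a resubmission: no → false
  program area ∈ {chem, cs, math, social}: chem is in the set → true
  support letters < 4: 5 < 4 is false
  institution type = industry: R2 == industry is false
  PI h-index ≥ 45: 65 ≥ 45 is true
  years since PhD < 24 years: 15 < 24 is true
  early-career PI: no → false
  institutional cost-share ≤ 57%: 33 ≤ 57 is true
  mean reviewer score > 2.1: 4.3 > 2.1 is true
  IRB approval obtained: no → false
  project duration < 29 months: 37 < 29 is false
  requested budget between 1530006 USD and 2137900 USD: 2330974 in [1530006, 2137900] is false
  NOT IRB approval obtained: no → true
  support letters ≤ 4: 5 ≤ 4 is false
  institution type ∈ {PUI, R2, industry}: R2 is in the set → true
  project duration = 55 months: 37 == 55 is false
  institution type ∈ {R1, R2, industry, national-lab}: R2 is in the set → true
  project duration < 13 months: 37 < 13 is false
Combine:
[1.1.1] false → true (antecedent false ⇒ implication holds) = true
[1.1.2] false → false (antecedent false ⇒ implication holds) = true
[1.1.3.1.1] true OR true = true
[1.1.3.1] NOT true = false
[1.1.3] NOT false = true
[1.1] true OR true OR true = true
[1.2.1.1] exactly-one(false, true) = true
[1.2.1] NOT true = false
[1.2.2] exactly-one(true, false) = true
[1.2] false AND true = false
[1.3.1] false OR false OR true = true
[1.3.2.1] false → false (antecedent false ⇒ implication holds) = true
[1.3.2.2.1.1] true OR false = true
[1.3.2.2.1] NOT true = false
[1.3.2.2] NOT false = true
[1.3.2] true AND true = true
[1.3] true AND true = true
[1] true AND false AND true = false
[2] exactly-one(true, false) = true
[root] false AND true = false
Overall: false → declined

Declined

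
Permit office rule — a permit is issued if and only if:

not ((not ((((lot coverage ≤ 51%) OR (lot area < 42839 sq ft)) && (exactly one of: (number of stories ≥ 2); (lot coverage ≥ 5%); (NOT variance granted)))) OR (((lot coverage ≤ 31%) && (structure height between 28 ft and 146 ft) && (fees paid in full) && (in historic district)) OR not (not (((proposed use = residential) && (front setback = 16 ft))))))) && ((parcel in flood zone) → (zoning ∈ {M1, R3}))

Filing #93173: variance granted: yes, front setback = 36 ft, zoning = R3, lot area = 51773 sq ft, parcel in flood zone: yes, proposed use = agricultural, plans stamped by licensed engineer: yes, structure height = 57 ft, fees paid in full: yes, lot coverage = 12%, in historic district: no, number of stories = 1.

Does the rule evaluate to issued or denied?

Atomic conditions:
  lot coverage ≤ 51%: 12 ≤ 51 is true
  lot area < 42839 sq ft: 51773 < 42839 is false
  number of stories ≥ 2: 1 ≥ 2 is false
  lot coverage ≥ 5%: 12 ≥ 5 is true
  NOT variance granted: yes → false
  lot coverage ≤ 31%: 12 ≤ 31 is true
  structure height between 28 ft and 146 ft: 57 in [28, 146] is true
  fees paid in full: yes → true
  in historic district: no → false
  proposed use = residential: agricultural == residential is false
  front setback = 16 ft: 36 == 16 is false
  parcel in flood zone: yes → true
  zoning ∈ {M1, R3}: R3 is in the set → true
Combine:
[1.1.1.1.1] true OR false = true
[1.1.1.1.2] exactly-one(false, true, false) = true
[1.1.1.1] true AND true = true
[1.1.1] NOT true = false
[1.1.2.1] true AND true AND true AND false = false
[1.1.2.2.1.1] false AND false = false
[1.1.2.2.1] NOT false = true
[1.1.2.2] NOT true = false
[1.1.2] false OR false = false
[1.1] false OR false = false
[1] NOT false = true
[2] true → true = true
[root] true AND true = true
Overall: true → issued

Issued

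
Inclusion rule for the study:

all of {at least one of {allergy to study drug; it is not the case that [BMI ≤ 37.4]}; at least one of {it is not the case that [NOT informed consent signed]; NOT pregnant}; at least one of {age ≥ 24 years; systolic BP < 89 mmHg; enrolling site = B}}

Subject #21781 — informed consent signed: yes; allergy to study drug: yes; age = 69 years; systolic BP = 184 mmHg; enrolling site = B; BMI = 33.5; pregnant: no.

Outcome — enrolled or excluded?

Atomic conditions:
  allergy to study drug: yes → true
  BMI ≤ 37.4: 33.5 ≤ 37.4 is true
  NOT informed consent signed: yes → false
  NOT pregnant: no → true
  age ≥ 24 years: 69 ≥ 24 is true
  systolic BP < 89 mmHg: 184 < 89 is false
  enrolling site = B: B == B is true
Combine:
[1.2] NOT true = false
[1] true OR false = true
[2.1] NOT false = true
[2] true OR true = true
[3] true OR false OR true = true
[root] true AND true AND true = true
Overall: true → enrolled

Enrolled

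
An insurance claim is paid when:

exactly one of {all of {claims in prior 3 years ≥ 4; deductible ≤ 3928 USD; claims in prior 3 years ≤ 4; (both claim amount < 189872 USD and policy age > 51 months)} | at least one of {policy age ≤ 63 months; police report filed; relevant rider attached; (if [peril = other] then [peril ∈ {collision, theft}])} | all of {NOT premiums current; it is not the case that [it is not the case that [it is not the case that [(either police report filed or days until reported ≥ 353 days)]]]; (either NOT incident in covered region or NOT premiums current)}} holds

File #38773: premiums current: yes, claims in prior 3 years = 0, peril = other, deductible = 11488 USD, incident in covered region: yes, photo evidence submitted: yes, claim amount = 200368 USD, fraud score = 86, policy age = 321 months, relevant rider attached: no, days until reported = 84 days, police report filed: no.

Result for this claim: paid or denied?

Atomic conditions:
  claims in prior 3 years ≥ 4: 0 ≥ 4 is false
  deductible ≤ 3928 USD: 11488 ≤ 3928 is false
  claims in prior 3 years ≤ 4: 0 ≤ 4 is true
  claim amount < 189872 USD: 200368 < 189872 is false
  policy age > 51 months: 321 > 51 is true
  policy age ≤ 63 months: 321 ≤ 63 is false
  police report filed: no → false
  relevant rider attached: no → false
  peril = other: other == other is true
  peril ∈ {collision, theft}: other is not in the set → false
  NOT premiums current: yes → false
  days until reported ≥ 353 days: 84 ≥ 353 is false
  NOT incident in covered region: yes → false
Combine:
[1.4] false AND true = false
[1] false AND false AND true AND false = false
[2.4] true → false = false
[2] false OR false OR false OR false = false
[3.2.1.1.1] false OR false = false
[3.2.1.1] NOT false = true
[3.2.1] NOT true = false
[3.2] NOT false = true
[3.3] false OR false = false
[3] false AND true AND false = false
[root] exactly-one(false, false, false) = false
Overall: false → denied

Denied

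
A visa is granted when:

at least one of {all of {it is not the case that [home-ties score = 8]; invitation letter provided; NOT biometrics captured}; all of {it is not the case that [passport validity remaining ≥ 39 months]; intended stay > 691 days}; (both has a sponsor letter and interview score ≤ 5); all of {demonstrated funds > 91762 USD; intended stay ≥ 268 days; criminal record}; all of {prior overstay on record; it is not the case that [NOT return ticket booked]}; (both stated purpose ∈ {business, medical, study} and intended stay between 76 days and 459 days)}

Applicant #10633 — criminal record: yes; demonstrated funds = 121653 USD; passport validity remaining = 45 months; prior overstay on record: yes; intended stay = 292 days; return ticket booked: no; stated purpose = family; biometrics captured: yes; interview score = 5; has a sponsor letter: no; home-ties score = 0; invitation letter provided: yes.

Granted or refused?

Atomic conditions:
  home-ties score = 8: 0 == 8 is false
  invitation letter provided: yes → true
  NOT biometrics captured: yes → false
  passport validity remaining ≥ 39 months: 45 ≥ 39 is true
  intended stay > 691 days: 292 > 691 is false
  has a sponsor letter: no → false
  interview score ≤ 5: 5 ≤ 5 is true
  demonstrated funds > 91762 USD: 121653 > 91762 is true
  intended stay ≥ 268 days: 292 ≥ 268 is true
  criminal record: yes → true
  prior overstay on record: yes → true
  NOT return ticket booked: no → true
  stated purpose ∈ {business, medical, study}: family is not in the set → false
  intended stay between 76 days and 459 days: 292 in [76, 459] is true
Combine:
[1.1] NOT false = true
[1] true AND true AND false = false
[2.1] NOT true = false
[2] false AND false = false
[3] false AND true = false
[4] true AND true AND true = true
[5.2] NOT true = false
[5] true AND false = false
[6] false AND true = false
[root] false OR false OR false OR true OR false OR false = true
Overall: true → granted

Granted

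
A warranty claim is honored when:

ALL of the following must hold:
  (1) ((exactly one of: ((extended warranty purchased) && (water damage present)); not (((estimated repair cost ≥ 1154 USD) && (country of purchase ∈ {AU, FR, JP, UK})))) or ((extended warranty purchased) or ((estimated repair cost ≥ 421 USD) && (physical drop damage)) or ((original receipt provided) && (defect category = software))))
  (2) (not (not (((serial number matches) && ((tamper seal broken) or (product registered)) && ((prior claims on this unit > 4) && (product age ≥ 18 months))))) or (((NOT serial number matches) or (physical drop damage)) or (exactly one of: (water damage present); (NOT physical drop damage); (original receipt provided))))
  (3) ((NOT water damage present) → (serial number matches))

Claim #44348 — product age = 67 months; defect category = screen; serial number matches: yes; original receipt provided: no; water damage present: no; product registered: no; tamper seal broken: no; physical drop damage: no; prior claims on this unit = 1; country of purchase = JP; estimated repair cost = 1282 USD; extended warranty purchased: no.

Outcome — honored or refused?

Refused

Atomic conditions:
  extended warranty purchased: no → false
  water damage present: no → false
  estimated repair cost ≥ 1154 USD: 1282 ≥ 1154 is true
  country of purchase ∈ {AU, FR, JP, UK}: JP is in the set → true
  estimated repair cost ≥ 421 USD: 1282 ≥ 421 is true
  physical drop damage: no → false
  original receipt provided: no → false
  defect category = software: screen == software is false
  serial number matches: yes → true
  tamper seal broken: no → false
  product registered: no → false
  prior claims on this unit > 4: 1 > 4 is false
  product age ≥ 18 months: 67 ≥ 18 is true
  NOT serial number matches: yes → false
  NOT physical drop damage: no → true
  NOT water damage present: no → true
Combine:
[1.1.1] false AND false = false
[1.1.2.1] true AND true = true
[1.1.2] NOT true = false
[1.1] exactly-one(false, false) = false
[1.2.2] true AND false = false
[1.2.3] false AND false = false
[1.2] false OR false OR false = false
[1] false OR false = false
[2.1.1.1.2] false OR false = false
[2.1.1.1.3] false AND true = false
[2.1.1.1] true AND false AND false = false
[2.1.1] NOT false = true
[2.1] NOT true = false
[2.2.1] false OR false = false
[2.2.2] exactly-one(false, true, false) = true
[2.2] false OR true = true
[2] false OR true = true
[3] true → true = true
[root] false AND true AND true = false
Overall: false → refused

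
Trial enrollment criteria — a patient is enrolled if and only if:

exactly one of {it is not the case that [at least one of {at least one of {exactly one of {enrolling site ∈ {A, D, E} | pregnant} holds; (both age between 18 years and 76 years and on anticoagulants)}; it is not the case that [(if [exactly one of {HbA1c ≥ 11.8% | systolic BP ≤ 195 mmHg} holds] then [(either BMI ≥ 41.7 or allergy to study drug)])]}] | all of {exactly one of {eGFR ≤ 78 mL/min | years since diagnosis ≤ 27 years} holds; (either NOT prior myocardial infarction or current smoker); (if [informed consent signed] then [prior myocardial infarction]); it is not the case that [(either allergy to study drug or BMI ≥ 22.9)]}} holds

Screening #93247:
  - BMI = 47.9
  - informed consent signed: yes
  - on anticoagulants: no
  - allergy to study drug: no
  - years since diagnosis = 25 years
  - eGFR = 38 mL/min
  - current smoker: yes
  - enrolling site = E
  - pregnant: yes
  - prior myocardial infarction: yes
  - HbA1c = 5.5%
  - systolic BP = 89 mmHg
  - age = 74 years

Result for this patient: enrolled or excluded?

Enrolled

Atomic conditions:
  enrolling site ∈ {A, D, E}: E is in the set → true
  pregnant: yes → true
  age between 18 years and 76 years: 74 in [18, 76] is true
  on anticoagulants: no → false
  HbA1c ≥ 11.8%: 5.5 ≥ 11.8 is false
  systolic BP ≤ 195 mmHg: 89 ≤ 195 is true
  BMI ≥ 41.7: 47.9 ≥ 41.7 is true
  allergy to study drug: no → false
  eGFR ≤ 78 mL/min: 38 ≤ 78 is true
  years since diagnosis ≤ 27 years: 25 ≤ 27 is true
  NOT prior myocardial infarction: yes → false
  current smoker: yes → true
  informed consent signed: yes → true
  prior myocardial infarction: yes → true
  BMI ≥ 22.9: 47.9 ≥ 22.9 is true
Combine:
[1.1.1.1] exactly-one(true, true) = false
[1.1.1.2] true AND false = false
[1.1.1] false OR false = false
[1.1.2.1.1] exactly-one(false, true) = true
[1.1.2.1.2] true OR false = true
[1.1.2.1] true → true = true
[1.1.2] NOT true = false
[1.1] false OR false = false
[1] NOT false = true
[2.1] exactly-one(true, true) = false
[2.2] false OR true = true
[2.3] true → true = true
[2.4.1] false OR true = true
[2.4] NOT true = false
[2] false AND true AND true AND false = false
[root] exactly-one(true, false) = true
Overall: true → enrolled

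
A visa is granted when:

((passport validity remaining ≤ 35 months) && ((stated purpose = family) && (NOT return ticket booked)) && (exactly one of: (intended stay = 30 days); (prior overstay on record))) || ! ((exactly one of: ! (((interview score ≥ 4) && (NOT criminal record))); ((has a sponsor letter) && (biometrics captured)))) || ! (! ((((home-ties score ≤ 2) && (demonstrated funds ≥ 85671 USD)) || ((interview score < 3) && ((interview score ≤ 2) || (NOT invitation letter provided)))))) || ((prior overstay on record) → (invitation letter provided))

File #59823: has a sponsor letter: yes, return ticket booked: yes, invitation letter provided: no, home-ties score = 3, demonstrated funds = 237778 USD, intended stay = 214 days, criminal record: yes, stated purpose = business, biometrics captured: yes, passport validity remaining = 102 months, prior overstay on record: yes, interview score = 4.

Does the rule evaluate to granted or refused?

Atomic conditions:
  passport validity remaining ≤ 35 months: 102 ≤ 35 is false
  stated purpose = family: business == family is false
  NOT return ticket booked: yes → false
  intended stay = 30 days: 214 == 30 is false
  prior overstay on record: yes → true
  interview score ≥ 4: 4 ≥ 4 is true
  NOT criminal record: yes → false
  has a sponsor letter: yes → true
  biometrics captured: yes → true
  home-ties score ≤ 2: 3 ≤ 2 is false
  demonstrated funds ≥ 85671 USD: 237778 ≥ 85671 is true
  interview score < 3: 4 < 3 is false
  interview score ≤ 2: 4 ≤ 2 is false
  NOT invitation letter provided: no → true
  invitation letter provided: no → false
Combine:
[1.2] false AND false = false
[1.3] exactly-one(false, true) = true
[1] false AND false AND true = false
[2.1.1.1] true AND false = false
[2.1.1] NOT false = true
[2.1.2] true AND true = true
[2.1] exactly-one(true, true) = false
[2] NOT false = true
[3.1.1.1] false AND true = false
[3.1.1.2.2] false OR true = true
[3.1.1.2] false AND true = false
[3.1.1] false OR false = false
[3.1] NOT false = true
[3] NOT true = false
[4] true → false = false
[root] false OR true OR false OR false = true
Overall: true → granted

Granted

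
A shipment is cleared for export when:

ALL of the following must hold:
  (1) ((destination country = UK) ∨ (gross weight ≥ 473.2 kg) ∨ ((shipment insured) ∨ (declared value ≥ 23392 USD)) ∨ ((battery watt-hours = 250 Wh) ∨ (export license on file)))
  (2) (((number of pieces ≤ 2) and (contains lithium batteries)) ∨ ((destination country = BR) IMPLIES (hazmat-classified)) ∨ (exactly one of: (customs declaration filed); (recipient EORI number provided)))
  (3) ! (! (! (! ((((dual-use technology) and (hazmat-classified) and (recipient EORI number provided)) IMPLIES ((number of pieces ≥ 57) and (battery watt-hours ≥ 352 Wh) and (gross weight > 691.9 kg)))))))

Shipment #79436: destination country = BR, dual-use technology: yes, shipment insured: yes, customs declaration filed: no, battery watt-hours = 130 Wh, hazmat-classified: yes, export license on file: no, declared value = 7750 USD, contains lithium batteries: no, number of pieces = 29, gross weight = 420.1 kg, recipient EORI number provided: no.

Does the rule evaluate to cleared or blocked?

Cleared

Atomic conditions:
  destination country = UK: BR == UK is false
  gross weight ≥ 473.2 kg: 420.1 ≥ 473.2 is false
  shipment insured: yes → true
  declared value ≥ 23392 USD: 7750 ≥ 23392 is false
  battery watt-hours = 250 Wh: 130 == 250 is false
  export license on file: no → false
  number of pieces ≤ 2: 29 ≤ 2 is false
  contains lithium batteries: no → false
  destination country = BR: BR == BR is true
  hazmat-classified: yes → true
  customs declaration filed: no → false
  recipient EORI number provided: no → false
  dual-use technology: yes → true
  number of pieces ≥ 57: 29 ≥ 57 is false
  battery watt-hours ≥ 352 Wh: 130 ≥ 352 is false
  gross weight > 691.9 kg: 420.1 > 691.9 is false
Combine:
[1.3] true OR false = true
[1.4] false OR false = false
[1] false OR false OR true OR false = true
[2.1] false AND false = false
[2.2] true → true = true
[2.3] exactly-one(false, false) = false
[2] false OR true OR false = true
[3.1.1.1.1.1] true AND true AND false = false
[3.1.1.1.1.2] false AND false AND false = false
[3.1.1.1.1] false → false (antecedent false ⇒ implication holds) = true
[3.1.1.1] NOT true = false
[3.1.1] NOT false = true
[3.1] NOT true = false
[3] NOT false = true
[root] true AND true AND true = true
Overall: true → cleared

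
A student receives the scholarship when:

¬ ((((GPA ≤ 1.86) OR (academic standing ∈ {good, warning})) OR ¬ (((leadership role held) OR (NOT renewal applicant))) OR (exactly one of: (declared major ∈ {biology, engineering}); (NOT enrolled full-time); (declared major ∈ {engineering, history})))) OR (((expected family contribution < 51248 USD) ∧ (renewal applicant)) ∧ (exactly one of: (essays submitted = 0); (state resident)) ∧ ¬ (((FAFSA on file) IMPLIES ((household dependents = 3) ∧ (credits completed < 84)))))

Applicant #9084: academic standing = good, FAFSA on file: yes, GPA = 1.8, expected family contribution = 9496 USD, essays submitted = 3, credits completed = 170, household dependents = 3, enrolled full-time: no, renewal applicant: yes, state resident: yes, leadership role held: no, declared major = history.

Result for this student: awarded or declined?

Awarded

Atomic conditions:
  GPA ≤ 1.86: 1.8 ≤ 1.86 is true
  academic standing ∈ {good, warning}: good is in the set → true
  leadership role held: no → false
  NOT renewal applicant: yes → false
  declared major ∈ {biology, engineering}: history is not in the set → false
  NOT enrolled full-time: no → true
  declared major ∈ {engineering, history}: history is in the set → true
  expected family contribution < 51248 USD: 9496 < 51248 is true
  renewal applicant: yes → true
  essays submitted = 0: 3 == 0 is false
  state resident: yes → true
  FAFSA on file: yes → true
  household dependents = 3: 3 == 3 is true
  credits completed < 84: 170 < 84 is false
Combine:
[1.1.1] true OR true = true
[1.1.2.1] false OR false = false
[1.1.2] NOT false = true
[1.1.3] exactly-one(false, true, true) = false
[1.1] true OR true OR false = true
[1] NOT true = false
[2.1] true AND true = true
[2.2] exactly-one(false, true) = true
[2.3.1.2] true AND false = false
[2.3.1] true → false = false
[2.3] NOT false = true
[2] true AND true AND true = true
[root] false OR true = true
Overall: true → awarded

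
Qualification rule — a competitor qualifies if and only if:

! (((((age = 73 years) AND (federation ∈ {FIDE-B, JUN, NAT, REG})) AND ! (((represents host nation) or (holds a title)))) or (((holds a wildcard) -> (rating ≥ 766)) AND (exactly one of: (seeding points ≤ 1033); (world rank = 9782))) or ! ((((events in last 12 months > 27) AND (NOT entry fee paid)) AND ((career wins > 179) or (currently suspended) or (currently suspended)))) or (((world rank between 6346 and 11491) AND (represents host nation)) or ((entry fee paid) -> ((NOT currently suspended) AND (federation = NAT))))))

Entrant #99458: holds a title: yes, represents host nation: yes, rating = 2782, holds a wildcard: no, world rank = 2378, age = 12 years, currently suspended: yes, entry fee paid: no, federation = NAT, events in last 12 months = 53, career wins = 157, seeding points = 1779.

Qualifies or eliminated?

Eliminated

Atomic conditions:
  age = 73 years: 12 == 73 is false
  federation ∈ {FIDE-B, JUN, NAT, REG}: NAT is in the set → true
  represents host nation: yes → true
  holds a title: yes → true
  holds a wildcard: no → false
  rating ≥ 766: 2782 ≥ 766 is true
  seeding points ≤ 1033: 1779 ≤ 1033 is false
  world rank = 9782: 2378 == 9782 is false
  events in last 12 months > 27: 53 > 27 is true
  NOT entry fee paid: no → true
  career wins > 179: 157 > 179 is false
  currently suspended: yes → true
  world rank between 6346 and 11491: 2378 in [6346, 11491] is false
  entry fee paid: no → false
  NOT currently suspended: yes → false
  federation = NAT: NAT == NAT is true
Combine:
[1.1.1] false AND true = false
[1.1.2.1] true OR true = true
[1.1.2] NOT true = false
[1.1] false AND false = false
[1.2.1] false → true (antecedent false ⇒ implication holds) = true
[1.2.2] exactly-one(false, false) = false
[1.2] true AND false = false
[1.3.1.1] true AND true = true
[1.3.1.2] false OR true OR true = true
[1.3.1] true AND true = true
[1.3] NOT true = false
[1.4.1] false AND true = false
[1.4.2.2] false AND true = false
[1.4.2] false → false (antecedent false ⇒ implication holds) = true
[1.4] false OR true = true
[1] false OR false OR false OR true = true
[root] NOT true = false
Overall: false → eliminated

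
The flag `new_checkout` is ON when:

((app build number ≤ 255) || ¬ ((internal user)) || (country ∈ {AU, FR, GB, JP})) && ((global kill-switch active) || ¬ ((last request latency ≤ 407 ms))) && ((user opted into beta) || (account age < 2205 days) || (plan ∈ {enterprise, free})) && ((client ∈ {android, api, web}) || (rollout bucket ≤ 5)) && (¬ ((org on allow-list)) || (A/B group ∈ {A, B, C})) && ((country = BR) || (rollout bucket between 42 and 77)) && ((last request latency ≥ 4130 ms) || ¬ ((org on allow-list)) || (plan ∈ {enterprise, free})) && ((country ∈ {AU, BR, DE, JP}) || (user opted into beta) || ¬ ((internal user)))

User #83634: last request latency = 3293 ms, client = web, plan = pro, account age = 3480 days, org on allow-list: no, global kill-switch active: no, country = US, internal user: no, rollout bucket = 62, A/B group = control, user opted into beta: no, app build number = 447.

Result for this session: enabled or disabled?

Atomic conditions:
  app build number ≤ 255: 447 ≤ 255 is false
  internal user: no → false
  country ∈ {AU, FR, GB, JP}: US is not in the set → false
  global kill-switch active: no → false
  last request latency ≤ 407 ms: 3293 ≤ 407 is false
  user opted into beta: no → false
  account age < 2205 days: 3480 < 2205 is false
  plan ∈ {enterprise, free}: pro is not in the set → false
  client ∈ {android, api, web}: web is in the set → true
  rollout bucket ≤ 5: 62 ≤ 5 is false
  org on allow-list: no → false
  A/B group ∈ {A, B, C}: control is not in the set → false
  country = BR: US == BR is false
  rollout bucket between 42 and 77: 62 in [42, 77] is true
  last request latency ≥ 4130 ms: 3293 ≥ 4130 is false
  country ∈ {AU, BR, DE, JP}: US is not in the set → false
Combine:
[1.2] NOT false = true
[1] false OR true OR false = true
[2.2] NOT false = true
[2] false OR true = true
[3] false OR false OR false = false
[4] true OR false = true
[5.1] NOT false = true
[5] true OR false = true
[6] false OR true = true
[7.2] NOT false = true
[7] false OR true OR false = true
[8.3] NOT false = true
[8] false OR false OR true = true
[root] true AND true AND false AND true AND true AND true AND true AND true = false
Overall: false → disabled

Disabled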